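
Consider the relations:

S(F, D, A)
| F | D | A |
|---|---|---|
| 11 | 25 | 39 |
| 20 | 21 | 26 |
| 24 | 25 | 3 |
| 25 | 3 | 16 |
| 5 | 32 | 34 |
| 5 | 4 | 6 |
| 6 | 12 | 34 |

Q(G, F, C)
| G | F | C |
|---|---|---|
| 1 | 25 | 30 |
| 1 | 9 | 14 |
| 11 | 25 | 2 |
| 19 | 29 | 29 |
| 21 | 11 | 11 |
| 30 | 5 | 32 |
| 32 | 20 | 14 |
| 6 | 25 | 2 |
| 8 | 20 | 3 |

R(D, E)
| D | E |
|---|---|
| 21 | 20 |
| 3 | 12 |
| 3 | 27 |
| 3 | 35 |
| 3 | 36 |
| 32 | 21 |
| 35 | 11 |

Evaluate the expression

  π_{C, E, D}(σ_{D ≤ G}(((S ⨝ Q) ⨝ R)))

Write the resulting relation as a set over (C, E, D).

{(14, 20, 21), (2, 12, 3), (2, 27, 3), (2, 35, 3), (2, 36, 3)}

Natural join on F: {(11, 25, 39, 21, 11), (20, 21, 26, 32, 14), (20, 21, 26, 8, 3), (25, 3, 16, 1, 30), (25, 3, 16, 11, 2), (25, 3, 16, 6, 2), (5, 32, 34, 30, 32), (5, 4, 6, 30, 32)}
Natural join on D: {(20, 21, 26, 32, 14, 20), (20, 21, 26, 8, 3, 20), (25, 3, 16, 1, 30, 12), (25, 3, 16, 1, 30, 27), (25, 3, 16, 1, 30, 35), (25, 3, 16, 1, 30, 36), (25, 3, 16, 11, 2, 12), (25, 3, 16, 11, 2, 27), (25, 3, 16, 11, 2, 35), (25, 3, 16, 11, 2, 36), (25, 3, 16, 6, 2, 12), (25, 3, 16, 6, 2, 27), (25, 3, 16, 6, 2, 35), (25, 3, 16, 6, 2, 36), (5, 32, 34, 30, 32, 21)}
σ[D ≤ G]: keep tuples satisfying D ≤ G → {(20, 21, 26, 32, 14, 20), (25, 3, 16, 11, 2, 12), (25, 3, 16, 11, 2, 27), (25, 3, 16, 11, 2, 35), (25, 3, 16, 11, 2, 36), (25, 3, 16, 6, 2, 12), (25, 3, 16, 6, 2, 27), (25, 3, 16, 6, 2, 35), (25, 3, 16, 6, 2, 36)}
Projecting to C, E, D (4 duplicate(s) eliminated): {(14, 20, 21), (2, 12, 3), (2, 27, 3), (2, 35, 3), (2, 36, 3)}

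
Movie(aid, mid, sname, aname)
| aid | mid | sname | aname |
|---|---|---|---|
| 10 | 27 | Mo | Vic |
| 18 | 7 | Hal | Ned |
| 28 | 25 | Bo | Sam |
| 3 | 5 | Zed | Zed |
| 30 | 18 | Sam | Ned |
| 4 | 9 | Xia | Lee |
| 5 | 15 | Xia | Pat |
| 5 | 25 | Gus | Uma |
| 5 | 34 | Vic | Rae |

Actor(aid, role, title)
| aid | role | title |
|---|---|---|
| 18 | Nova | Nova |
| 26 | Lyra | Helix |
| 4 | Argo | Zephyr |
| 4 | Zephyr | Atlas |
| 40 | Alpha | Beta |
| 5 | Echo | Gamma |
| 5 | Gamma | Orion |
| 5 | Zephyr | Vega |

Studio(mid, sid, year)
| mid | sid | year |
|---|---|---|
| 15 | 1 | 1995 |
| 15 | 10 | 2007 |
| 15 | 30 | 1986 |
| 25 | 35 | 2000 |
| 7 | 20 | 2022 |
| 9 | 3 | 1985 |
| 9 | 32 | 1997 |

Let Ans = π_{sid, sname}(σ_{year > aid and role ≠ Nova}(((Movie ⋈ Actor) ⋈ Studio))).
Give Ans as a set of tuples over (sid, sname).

{(1, Xia), (10, Xia), (3, Xia), (30, Xia), (32, Xia), (35, Gus)}

Movie ⋈ Actor (natural join on aid): {(18, 7, Hal, Ned, Nova, Nova), (4, 9, Xia, Lee, Argo, Zephyr), (4, 9, Xia, Lee, Zephyr, Atlas), (5, 15, Xia, Pat, Echo, Gamma), (5, 15, Xia, Pat, Gamma, Orion), (5, 15, Xia, Pat, Zephyr, Vega), (5, 25, Gus, Uma, Echo, Gamma), (5, 25, Gus, Uma, Gamma, Orion), (5, 25, Gus, Uma, Zephyr, Vega), (5, 34, Vic, Rae, Echo, Gamma), (5, 34, Vic, Rae, Gamma, Orion), (5, 34, Vic, Rae, Zephyr, Vega)}
(Movie ⋈ Actor) ⋈ Studio (natural join on mid): {(18, 7, Hal, Ned, Nova, Nova, 20, 2022), (4, 9, Xia, Lee, Argo, Zephyr, 3, 1985), (4, 9, Xia, Lee, Argo, Zephyr, 32, 1997), (4, 9, Xia, Lee, Zephyr, Atlas, 3, 1985), (4, 9, Xia, Lee, Zephyr, Atlas, 32, 1997), (5, 15, Xia, Pat, Echo, Gamma, 1, 1995), (5, 15, Xia, Pat, Echo, Gamma, 10, 2007), (5, 15, Xia, Pat, Echo, Gamma, 30, 1986), (5, 15, Xia, Pat, Gamma, Orion, 1, 1995), (5, 15, Xia, Pat, Gamma, Orion, 10, 2007), (5, 15, Xia, Pat, Gamma, Orion, 30, 1986), (5, 15, Xia, Pat, Zephyr, Vega, 1, 1995), (5, 15, Xia, Pat, Zephyr, Vega, 10, 2007), (5, 15, Xia, Pat, Zephyr, Vega, 30, 1986), (5, 25, Gus, Uma, Echo, Gamma, 35, 2000), (5, 25, Gus, Uma, Gamma, Orion, 35, 2000), (5, 25, Gus, Uma, Zephyr, Vega, 35, 2000)}
Selection year > aid and role ≠ Nova: {(4, 9, Xia, Lee, Argo, Zephyr, 3, 1985), (4, 9, Xia, Lee, Argo, Zephyr, 32, 1997), (4, 9, Xia, Lee, Zephyr, Atlas, 3, 1985), (4, 9, Xia, Lee, Zephyr, Atlas, 32, 1997), (5, 15, Xia, Pat, Echo, Gamma, 1, 1995), (5, 15, Xia, Pat, Echo, Gamma, 10, 2007), (5, 15, Xia, Pat, Echo, Gamma, 30, 1986), (5, 15, Xia, Pat, Gamma, Orion, 1, 1995), (5, 15, Xia, Pat, Gamma, Orion, 10, 2007), (5, 15, Xia, Pat, Gamma, Orion, 30, 1986), (5, 15, Xia, Pat, Zephyr, Vega, 1, 1995), (5, 15, Xia, Pat, Zephyr, Vega, 10, 2007), (5, 15, Xia, Pat, Zephyr, Vega, 30, 1986), (5, 25, Gus, Uma, Echo, Gamma, 35, 2000), (5, 25, Gus, Uma, Gamma, Orion, 35, 2000), (5, 25, Gus, Uma, Zephyr, Vega, 35, 2000)}
π[sid, sname]: project onto (sid, sname) (10 duplicate(s) eliminated) → {(1, Xia), (10, Xia), (3, Xia), (30, Xia), (32, Xia), (35, Gus)}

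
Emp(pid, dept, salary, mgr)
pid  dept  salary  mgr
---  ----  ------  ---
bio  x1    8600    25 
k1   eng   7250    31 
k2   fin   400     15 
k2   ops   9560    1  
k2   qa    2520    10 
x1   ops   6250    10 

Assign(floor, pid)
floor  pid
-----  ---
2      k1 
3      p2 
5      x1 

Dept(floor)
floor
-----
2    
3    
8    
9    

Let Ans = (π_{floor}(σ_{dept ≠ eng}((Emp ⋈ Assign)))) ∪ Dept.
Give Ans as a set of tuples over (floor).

{2, 3, 5, 8, 9}

Joining Emp and Assign on pid yields {(k1, eng, 7250, 31, 2), (x1, ops, 6250, 10, 5)}.
σ[dept ≠ eng]: keep tuples satisfying dept ≠ eng → {(x1, ops, 6250, 10, 5)}
Keep only column(s) floor: {5}
Taking the union: {2, 3, 5, 8, 9}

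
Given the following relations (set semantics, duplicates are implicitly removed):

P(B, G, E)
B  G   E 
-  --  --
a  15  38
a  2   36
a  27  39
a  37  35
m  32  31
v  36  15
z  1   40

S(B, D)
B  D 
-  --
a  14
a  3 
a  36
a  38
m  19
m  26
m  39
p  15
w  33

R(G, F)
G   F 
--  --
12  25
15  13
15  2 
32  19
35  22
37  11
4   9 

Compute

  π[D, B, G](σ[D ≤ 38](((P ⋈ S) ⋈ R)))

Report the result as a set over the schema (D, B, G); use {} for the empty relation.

Joining P and S on B yields {(a, 15, 38, 14), (a, 15, 38, 3), (a, 15, 38, 36), (a, 15, 38, 38), (a, 2, 36, 14), (a, 2, 36, 3), (a, 2, 36, 36), (a, 2, 36, 38), (a, 27, 39, 14), (a, 27, 39, 3), (a, 27, 39, 36), (a, 27, 39, 38), (a, 37, 35, 14), (a, 37, 35, 3), (a, 37, 35, 36), (a, 37, 35, 38), (m, 32, 31, 19), (m, 32, 31, 26), (m, 32, 31, 39)}.
Joining (P ⋈ S) and R on G yields {(a, 15, 38, 14, 13), (a, 15, 38, 14, 2), (a, 15, 38, 3, 13), (a, 15, 38, 3, 2), (a, 15, 38, 36, 13), (a, 15, 38, 36, 2), (a, 15, 38, 38, 13), (a, 15, 38, 38, 2), (a, 37, 35, 14, 11), (a, 37, 35, 3, 11), (a, 37, 35, 36, 11), (a, 37, 35, 38, 11), (m, 32, 31, 19, 19), (m, 32, 31, 26, 19), (m, 32, 31, 39, 19)}.
Selection D ≤ 38: {(a, 15, 38, 14, 13), (a, 15, 38, 14, 2), (a, 15, 38, 3, 13), (a, 15, 38, 3, 2), (a, 15, 38, 36, 13), (a, 15, 38, 36, 2), (a, 15, 38, 38, 13), (a, 15, 38, 38, 2), (a, 37, 35, 14, 11), (a, 37, 35, 3, 11), (a, 37, 35, 36, 11), (a, 37, 35, 38, 11), (m, 32, 31, 19, 19), (m, 32, 31, 26, 19)}
π_{D, B, G} gives {(14, a, 15), (14, a, 37), (19, m, 32), (26, m, 32), (3, a, 15), (3, a, 37), (36, a, 15), (36, a, 37), (38, a, 15), (38, a, 37)} (4 duplicate(s) eliminated).

{(14, a, 15), (14, a, 37), (19, m, 32), (26, m, 32), (3, a, 15), (3, a, 37), (36, a, 15), (36, a, 37), (38, a, 15), (38, a, 37)}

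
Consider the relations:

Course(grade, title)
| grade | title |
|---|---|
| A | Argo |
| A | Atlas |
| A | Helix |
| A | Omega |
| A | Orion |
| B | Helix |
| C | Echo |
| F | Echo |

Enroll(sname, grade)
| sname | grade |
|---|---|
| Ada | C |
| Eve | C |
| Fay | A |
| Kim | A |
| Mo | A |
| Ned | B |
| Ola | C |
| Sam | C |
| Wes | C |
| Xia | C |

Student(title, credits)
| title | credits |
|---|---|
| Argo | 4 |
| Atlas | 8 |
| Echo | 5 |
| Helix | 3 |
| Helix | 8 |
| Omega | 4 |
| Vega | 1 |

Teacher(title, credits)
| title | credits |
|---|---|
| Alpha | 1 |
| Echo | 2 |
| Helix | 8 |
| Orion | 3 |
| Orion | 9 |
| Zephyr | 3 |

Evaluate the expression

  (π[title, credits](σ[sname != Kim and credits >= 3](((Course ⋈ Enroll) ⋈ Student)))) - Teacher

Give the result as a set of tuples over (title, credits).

Joining Course and Enroll on grade yields {(A, Argo, Fay), (A, Argo, Kim), (A, Argo, Mo), (A, Atlas, Fay), (A, Atlas, Kim), (A, Atlas, Mo), (A, Helix, Fay), (A, Helix, Kim), (A, Helix, Mo), (A, Omega, Fay), (A, Omega, Kim), (A, Omega, Mo), (A, Orion, Fay), (A, Orion, Kim), (A, Orion, Mo), (B, Helix, Ned), (C, Echo, Ada), (C, Echo, Eve), (C, Echo, Ola), (C, Echo, Sam), (C, Echo, Wes), (C, Echo, Xia)}.
Joining (Course ⋈ Enroll) and Student on title yields {(A, Argo, Fay, 4), (A, Argo, Kim, 4), (A, Argo, Mo, 4), (A, Atlas, Fay, 8), (A, Atlas, Kim, 8), (A, Atlas, Mo, 8), (A, Helix, Fay, 3), (A, Helix, Fay, 8), (A, Helix, Kim, 3), (A, Helix, Kim, 8), (A, Helix, Mo, 3), (A, Helix, Mo, 8), (A, Omega, Fay, 4), (A, Omega, Kim, 4), (A, Omega, Mo, 4), (B, Helix, Ned, 3), (B, Helix, Ned, 8), (C, Echo, Ada, 5), (C, Echo, Eve, 5), (C, Echo, Ola, 5), (C, Echo, Sam, 5), (C, Echo, Wes, 5), (C, Echo, Xia, 5)}.
σ[sname != Kim and credits >= 3]: keep tuples satisfying sname != Kim and credits >= 3 → {(A, Argo, Fay, 4), (A, Argo, Mo, 4), (A, Atlas, Fay, 8), (A, Atlas, Mo, 8), (A, Helix, Fay, 3), (A, Helix, Fay, 8), (A, Helix, Mo, 3), (A, Helix, Mo, 8), (A, Omega, Fay, 4), (A, Omega, Mo, 4), (B, Helix, Ned, 3), (B, Helix, Ned, 8), (C, Echo, Ada, 5), (C, Echo, Eve, 5), (C, Echo, Ola, 5), (C, Echo, Sam, 5), (C, Echo, Wes, 5), (C, Echo, Xia, 5)}
Projecting to title, credits (12 duplicate(s) eliminated): {(Argo, 4), (Atlas, 8), (Echo, 5), (Helix, 3), (Helix, 8), (Omega, 4)}
Set difference of the two operands is {(Argo, 4), (Atlas, 8), (Echo, 5), (Helix, 3), (Omega, 4)}.

{(Argo, 4), (Atlas, 8), (Echo, 5), (Helix, 3), (Omega, 4)}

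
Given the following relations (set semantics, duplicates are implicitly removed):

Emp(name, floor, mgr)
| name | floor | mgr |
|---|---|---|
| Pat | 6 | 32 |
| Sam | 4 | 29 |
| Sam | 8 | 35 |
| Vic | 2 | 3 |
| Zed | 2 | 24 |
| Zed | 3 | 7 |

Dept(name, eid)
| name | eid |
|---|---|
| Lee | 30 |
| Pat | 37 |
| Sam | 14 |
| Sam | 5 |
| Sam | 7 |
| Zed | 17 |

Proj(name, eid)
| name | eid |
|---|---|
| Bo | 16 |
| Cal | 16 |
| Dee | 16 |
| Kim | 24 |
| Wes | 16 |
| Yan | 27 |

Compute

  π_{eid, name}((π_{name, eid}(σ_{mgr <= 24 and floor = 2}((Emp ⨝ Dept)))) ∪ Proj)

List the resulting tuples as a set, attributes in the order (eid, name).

{(16, Bo), (16, Cal), (16, Dee), (16, Wes), (17, Zed), (24, Kim), (27, Yan)}

Emp ⋈ Dept (natural join on name): {(Pat, 6, 32, 37), (Sam, 4, 29, 14), (Sam, 4, 29, 5), (Sam, 4, 29, 7), (Sam, 8, 35, 14), (Sam, 8, 35, 5), (Sam, 8, 35, 7), (Zed, 2, 24, 17), (Zed, 3, 7, 17)}
Filtering on mgr <= 24 and floor = 2 leaves {(Zed, 2, 24, 17)}.
Keep only column(s) name, eid: {(Zed, 17)}
Taking the union: {(Bo, 16), (Cal, 16), (Dee, 16), (Kim, 24), (Wes, 16), (Yan, 27), (Zed, 17)}
Keep only column(s) eid, name: {(16, Bo), (16, Cal), (16, Dee), (16, Wes), (17, Zed), (24, Kim), (27, Yan)}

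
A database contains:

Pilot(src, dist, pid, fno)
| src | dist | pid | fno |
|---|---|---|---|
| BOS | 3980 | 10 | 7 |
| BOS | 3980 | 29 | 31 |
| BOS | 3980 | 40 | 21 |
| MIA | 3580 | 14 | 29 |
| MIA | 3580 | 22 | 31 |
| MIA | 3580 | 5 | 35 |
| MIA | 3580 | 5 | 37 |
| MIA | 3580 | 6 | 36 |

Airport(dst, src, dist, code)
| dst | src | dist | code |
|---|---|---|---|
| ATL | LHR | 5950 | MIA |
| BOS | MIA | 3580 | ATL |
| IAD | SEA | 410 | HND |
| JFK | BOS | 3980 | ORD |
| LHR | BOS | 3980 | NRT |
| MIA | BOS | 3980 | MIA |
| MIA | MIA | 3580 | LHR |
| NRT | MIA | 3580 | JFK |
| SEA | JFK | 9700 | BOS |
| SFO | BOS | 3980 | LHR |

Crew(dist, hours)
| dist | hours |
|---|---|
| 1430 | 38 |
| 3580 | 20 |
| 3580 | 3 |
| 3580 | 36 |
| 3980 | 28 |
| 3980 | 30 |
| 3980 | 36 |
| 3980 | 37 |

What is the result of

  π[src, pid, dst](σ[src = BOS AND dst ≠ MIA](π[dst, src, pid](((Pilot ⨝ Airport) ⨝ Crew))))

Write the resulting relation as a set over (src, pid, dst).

{(BOS, 10, JFK), (BOS, 10, LHR), (BOS, 10, SFO), (BOS, 29, JFK), (BOS, 29, LHR), (BOS, 29, SFO), (BOS, 40, JFK), (BOS, 40, LHR), (BOS, 40, SFO)}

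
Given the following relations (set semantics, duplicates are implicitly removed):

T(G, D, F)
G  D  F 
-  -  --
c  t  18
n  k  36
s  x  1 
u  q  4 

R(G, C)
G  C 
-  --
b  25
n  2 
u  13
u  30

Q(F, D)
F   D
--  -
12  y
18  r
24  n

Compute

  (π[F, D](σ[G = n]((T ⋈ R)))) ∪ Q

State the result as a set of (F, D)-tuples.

Natural join on G: {(n, k, 36, 2), (u, q, 4, 13), (u, q, 4, 30)}
Selection G = n: {(n, k, 36, 2)}
Keep only column(s) F, D: {(36, k)}
Taking the union: {(12, y), (18, r), (24, n), (36, k)}

{(12, y), (18, r), (24, n), (36, k)}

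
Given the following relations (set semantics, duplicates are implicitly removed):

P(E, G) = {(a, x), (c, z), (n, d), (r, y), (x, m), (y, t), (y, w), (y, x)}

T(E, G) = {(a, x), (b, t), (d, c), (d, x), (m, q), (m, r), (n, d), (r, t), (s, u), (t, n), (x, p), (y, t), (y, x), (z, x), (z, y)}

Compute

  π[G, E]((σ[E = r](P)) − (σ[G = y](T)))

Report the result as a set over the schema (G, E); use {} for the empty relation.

Apply σ_{E = r}; surviving tuples: {(r, y)}
Apply σ_{G = y}; surviving tuples: {(z, y)}
Set difference of the two operands is {(r, y)}.
π[G, E]: project onto (G, E) → {(y, r)}

{(y, r)}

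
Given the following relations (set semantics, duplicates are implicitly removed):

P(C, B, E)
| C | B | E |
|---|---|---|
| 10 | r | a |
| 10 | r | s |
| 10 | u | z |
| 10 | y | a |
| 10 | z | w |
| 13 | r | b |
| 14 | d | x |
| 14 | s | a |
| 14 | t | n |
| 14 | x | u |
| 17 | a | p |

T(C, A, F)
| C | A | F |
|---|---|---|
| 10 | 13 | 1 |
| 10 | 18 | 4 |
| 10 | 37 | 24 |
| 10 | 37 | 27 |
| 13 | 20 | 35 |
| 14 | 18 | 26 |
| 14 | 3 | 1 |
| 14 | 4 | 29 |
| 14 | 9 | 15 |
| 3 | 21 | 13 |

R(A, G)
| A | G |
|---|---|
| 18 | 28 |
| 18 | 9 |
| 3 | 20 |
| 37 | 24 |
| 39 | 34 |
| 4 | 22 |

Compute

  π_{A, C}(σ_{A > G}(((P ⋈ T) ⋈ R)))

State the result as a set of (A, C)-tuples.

{(18, 10), (18, 14), (37, 10)}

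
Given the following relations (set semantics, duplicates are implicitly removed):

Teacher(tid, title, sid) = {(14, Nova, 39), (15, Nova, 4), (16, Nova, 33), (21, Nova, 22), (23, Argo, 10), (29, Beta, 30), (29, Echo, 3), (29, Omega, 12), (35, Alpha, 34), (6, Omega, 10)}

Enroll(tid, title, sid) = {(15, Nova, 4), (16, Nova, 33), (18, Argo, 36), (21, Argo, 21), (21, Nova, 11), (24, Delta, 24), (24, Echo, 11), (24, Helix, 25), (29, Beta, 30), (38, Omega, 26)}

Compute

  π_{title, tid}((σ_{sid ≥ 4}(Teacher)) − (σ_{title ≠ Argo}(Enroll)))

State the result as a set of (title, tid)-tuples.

{(Alpha, 35), (Argo, 23), (Nova, 14), (Nova, 21), (Omega, 29), (Omega, 6)}

σ[sid ≥ 4]: keep tuples satisfying sid ≥ 4 → {(14, Nova, 39), (15, Nova, 4), (16, Nova, 33), (21, Nova, 22), (23, Argo, 10), (29, Beta, 30), (29, Omega, 12), (35, Alpha, 34), (6, Omega, 10)}
σ[title ≠ Argo]: keep tuples satisfying title ≠ Argo → {(15, Nova, 4), (16, Nova, 33), (21, Nova, 11), (24, Delta, 24), (24, Echo, 11), (24, Helix, 25), (29, Beta, 30), (38, Omega, 26)}
Taking the difference: {(14, Nova, 39), (21, Nova, 22), (23, Argo, 10), (29, Omega, 12), (35, Alpha, 34), (6, Omega, 10)}
π_{title, tid} gives {(Alpha, 35), (Argo, 23), (Nova, 14), (Nova, 21), (Omega, 29), (Omega, 6)}.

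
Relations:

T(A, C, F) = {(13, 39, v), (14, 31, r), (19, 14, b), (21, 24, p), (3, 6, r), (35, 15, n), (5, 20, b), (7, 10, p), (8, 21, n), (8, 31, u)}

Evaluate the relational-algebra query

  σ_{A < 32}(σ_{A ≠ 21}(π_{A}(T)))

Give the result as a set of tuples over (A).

{13, 14, 19, 3, 5, 7, 8}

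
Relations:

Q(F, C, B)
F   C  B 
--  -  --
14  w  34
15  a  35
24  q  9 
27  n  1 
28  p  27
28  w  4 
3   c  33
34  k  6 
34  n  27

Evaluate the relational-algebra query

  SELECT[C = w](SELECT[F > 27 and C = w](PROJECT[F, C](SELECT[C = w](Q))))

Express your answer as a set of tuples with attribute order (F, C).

Selection C = w: {(14, w, 34), (28, w, 4)}
Keep only column(s) F, C: {(14, w), (28, w)}
Selection F > 27 and C = w: {(28, w)}
Selection C = w: {(28, w)}

{(28, w)}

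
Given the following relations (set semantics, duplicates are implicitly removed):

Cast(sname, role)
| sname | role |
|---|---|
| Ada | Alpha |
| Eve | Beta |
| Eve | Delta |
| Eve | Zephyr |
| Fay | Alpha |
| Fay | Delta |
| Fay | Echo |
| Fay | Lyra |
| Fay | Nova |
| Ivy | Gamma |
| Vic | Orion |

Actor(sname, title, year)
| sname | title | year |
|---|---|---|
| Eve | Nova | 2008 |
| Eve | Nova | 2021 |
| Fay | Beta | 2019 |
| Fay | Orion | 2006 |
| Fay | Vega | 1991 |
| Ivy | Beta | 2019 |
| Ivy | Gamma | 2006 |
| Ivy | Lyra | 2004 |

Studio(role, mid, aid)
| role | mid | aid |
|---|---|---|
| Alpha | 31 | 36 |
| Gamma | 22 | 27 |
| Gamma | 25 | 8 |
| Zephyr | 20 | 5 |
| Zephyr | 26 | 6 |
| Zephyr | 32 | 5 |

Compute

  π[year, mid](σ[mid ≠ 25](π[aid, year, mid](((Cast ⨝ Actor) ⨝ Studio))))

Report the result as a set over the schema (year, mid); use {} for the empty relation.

{(1991, 31), (2004, 22), (2006, 22), (2006, 31), (2008, 20), (2008, 26), (2008, 32), (2019, 22), (2019, 31), (2021, 20), (2021, 26), (2021, 32)}

Cast ⋈ Actor (natural join on sname): {(Eve, Beta, Nova, 2008), (Eve, Beta, Nova, 2021), (Eve, Delta, Nova, 2008), (Eve, Delta, Nova, 2021), (Eve, Zephyr, Nova, 2008), (Eve, Zephyr, Nova, 2021), (Fay, Alpha, Beta, 2019), (Fay, Alpha, Orion, 2006), (Fay, Alpha, Vega, 1991), (Fay, Delta, Beta, 2019), (Fay, Delta, Orion, 2006), (Fay, Delta, Vega, 1991), (Fay, Echo, Beta, 2019), (Fay, Echo, Orion, 2006), (Fay, Echo, Vega, 1991), (Fay, Lyra, Beta, 2019), (Fay, Lyra, Orion, 2006), (Fay, Lyra, Vega, 1991), (Fay, Nova, Beta, 2019), (Fay, Nova, Orion, 2006), (Fay, Nova, Vega, 1991), (Ivy, Gamma, Beta, 2019), (Ivy, Gamma, Gamma, 2006), (Ivy, Gamma, Lyra, 2004)}
(Cast ⨝ Actor) ⋈ Studio (natural join on role): {(Eve, Zephyr, Nova, 2008, 20, 5), (Eve, Zephyr, Nova, 2008, 26, 6), (Eve, Zephyr, Nova, 2008, 32, 5), (Eve, Zephyr, Nova, 2021, 20, 5), (Eve, Zephyr, Nova, 2021, 26, 6), (Eve, Zephyr, Nova, 2021, 32, 5), (Fay, Alpha, Beta, 2019, 31, 36), (Fay, Alpha, Orion, 2006, 31, 36), (Fay, Alpha, Vega, 1991, 31, 36), (Ivy, Gamma, Beta, 2019, 22, 27), (Ivy, Gamma, Beta, 2019, 25, 8), (Ivy, Gamma, Gamma, 2006, 22, 27), (Ivy, Gamma, Gamma, 2006, 25, 8), (Ivy, Gamma, Lyra, 2004, 22, 27), (Ivy, Gamma, Lyra, 2004, 25, 8)}
Keep only column(s) aid, year, mid: {(27, 2004, 22), (27, 2006, 22), (27, 2019, 22), (36, 1991, 31), (36, 2006, 31), (36, 2019, 31), (5, 2008, 20), (5, 2008, 32), (5, 2021, 20), (5, 2021, 32), (6, 2008, 26), (6, 2021, 26), (8, 2004, 25), (8, 2006, 25), (8, 2019, 25)}
Apply σ_{mid ≠ 25}; surviving tuples: {(27, 2004, 22), (27, 2006, 22), (27, 2019, 22), (36, 1991, 31), (36, 2006, 31), (36, 2019, 31), (5, 2008, 20), (5, 2008, 32), (5, 2021, 20), (5, 2021, 32), (6, 2008, 26), (6, 2021, 26)}
Keep only column(s) year, mid: {(1991, 31), (2004, 22), (2006, 22), (2006, 31), (2008, 20), (2008, 26), (2008, 32), (2019, 22), (2019, 31), (2021, 20), (2021, 26), (2021, 32)}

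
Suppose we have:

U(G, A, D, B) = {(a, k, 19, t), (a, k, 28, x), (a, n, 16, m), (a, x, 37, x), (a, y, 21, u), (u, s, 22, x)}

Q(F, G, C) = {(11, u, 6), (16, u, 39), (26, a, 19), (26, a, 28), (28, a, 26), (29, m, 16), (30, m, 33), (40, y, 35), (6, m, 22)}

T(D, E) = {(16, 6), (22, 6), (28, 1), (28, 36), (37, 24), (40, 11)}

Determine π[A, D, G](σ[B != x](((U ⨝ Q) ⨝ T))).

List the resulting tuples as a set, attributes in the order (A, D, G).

{(n, 16, a)}

U ⋈ Q (natural join on G): {(a, k, 19, t, 26, 19), (a, k, 19, t, 26, 28), (a, k, 19, t, 28, 26), (a, k, 28, x, 26, 19), (a, k, 28, x, 26, 28), (a, k, 28, x, 28, 26), (a, n, 16, m, 26, 19), (a, n, 16, m, 26, 28), (a, n, 16, m, 28, 26), (a, x, 37, x, 26, 19), (a, x, 37, x, 26, 28), (a, x, 37, x, 28, 26), (a, y, 21, u, 26, 19), (a, y, 21, u, 26, 28), (a, y, 21, u, 28, 26), (u, s, 22, x, 11, 6), (u, s, 22, x, 16, 39)}
(U ⨝ Q) ⋈ T (natural join on D): {(a, k, 28, x, 26, 19, 1), (a, k, 28, x, 26, 19, 36), (a, k, 28, x, 26, 28, 1), (a, k, 28, x, 26, 28, 36), (a, k, 28, x, 28, 26, 1), (a, k, 28, x, 28, 26, 36), (a, n, 16, m, 26, 19, 6), (a, n, 16, m, 26, 28, 6), (a, n, 16, m, 28, 26, 6), (a, x, 37, x, 26, 19, 24), (a, x, 37, x, 26, 28, 24), (a, x, 37, x, 28, 26, 24), (u, s, 22, x, 11, 6, 6), (u, s, 22, x, 16, 39, 6)}
σ[B != x]: keep tuples satisfying B != x → {(a, n, 16, m, 26, 19, 6), (a, n, 16, m, 26, 28, 6), (a, n, 16, m, 28, 26, 6)}
π_{A, D, G} gives {(n, 16, a)} (2 duplicate(s) eliminated).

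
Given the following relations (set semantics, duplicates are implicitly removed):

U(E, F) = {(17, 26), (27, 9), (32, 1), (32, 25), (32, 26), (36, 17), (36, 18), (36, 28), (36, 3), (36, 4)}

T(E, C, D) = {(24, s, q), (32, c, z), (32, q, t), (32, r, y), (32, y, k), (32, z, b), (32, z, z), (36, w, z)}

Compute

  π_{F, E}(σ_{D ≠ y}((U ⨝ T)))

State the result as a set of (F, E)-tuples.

{(1, 32), (17, 36), (18, 36), (25, 32), (26, 32), (28, 36), (3, 36), (4, 36)}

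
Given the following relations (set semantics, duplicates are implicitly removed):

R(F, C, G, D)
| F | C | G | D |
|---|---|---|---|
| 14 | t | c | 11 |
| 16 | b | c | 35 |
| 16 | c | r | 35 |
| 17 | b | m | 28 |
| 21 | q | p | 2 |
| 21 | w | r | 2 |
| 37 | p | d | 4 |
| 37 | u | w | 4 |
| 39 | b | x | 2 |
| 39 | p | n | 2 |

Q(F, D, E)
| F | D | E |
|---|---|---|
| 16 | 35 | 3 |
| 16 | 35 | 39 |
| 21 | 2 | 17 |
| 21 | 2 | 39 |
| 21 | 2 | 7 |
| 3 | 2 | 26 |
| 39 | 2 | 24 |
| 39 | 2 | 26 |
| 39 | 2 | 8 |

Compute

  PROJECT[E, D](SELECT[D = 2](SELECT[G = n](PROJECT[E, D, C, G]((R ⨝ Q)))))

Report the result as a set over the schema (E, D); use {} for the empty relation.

{(24, 2), (26, 2), (8, 2)}

Joining R and Q on F, D yields {(16, b, c, 35, 3), (16, b, c, 35, 39), (16, c, r, 35, 3), (16, c, r, 35, 39), (21, q, p, 2, 17), (21, q, p, 2, 39), (21, q, p, 2, 7), (21, w, r, 2, 17), (21, w, r, 2, 39), (21, w, r, 2, 7), (39, b, x, 2, 24), (39, b, x, 2, 26), (39, b, x, 2, 8), (39, p, n, 2, 24), (39, p, n, 2, 26), (39, p, n, 2, 8)}.
π[E, D, C, G]: project onto (E, D, C, G) → {(17, 2, q, p), (17, 2, w, r), (24, 2, b, x), (24, 2, p, n), (26, 2, b, x), (26, 2, p, n), (3, 35, b, c), (3, 35, c, r), (39, 2, q, p), (39, 2, w, r), (39, 35, b, c), (39, 35, c, r), (7, 2, q, p), (7, 2, w, r), (8, 2, b, x), (8, 2, p, n)}
Apply σ_{G = n}; surviving tuples: {(24, 2, p, n), (26, 2, p, n), (8, 2, p, n)}
Apply σ_{D = 2}; surviving tuples: {(24, 2, p, n), (26, 2, p, n), (8, 2, p, n)}
π[E, D]: project onto (E, D) → {(24, 2), (26, 2), (8, 2)}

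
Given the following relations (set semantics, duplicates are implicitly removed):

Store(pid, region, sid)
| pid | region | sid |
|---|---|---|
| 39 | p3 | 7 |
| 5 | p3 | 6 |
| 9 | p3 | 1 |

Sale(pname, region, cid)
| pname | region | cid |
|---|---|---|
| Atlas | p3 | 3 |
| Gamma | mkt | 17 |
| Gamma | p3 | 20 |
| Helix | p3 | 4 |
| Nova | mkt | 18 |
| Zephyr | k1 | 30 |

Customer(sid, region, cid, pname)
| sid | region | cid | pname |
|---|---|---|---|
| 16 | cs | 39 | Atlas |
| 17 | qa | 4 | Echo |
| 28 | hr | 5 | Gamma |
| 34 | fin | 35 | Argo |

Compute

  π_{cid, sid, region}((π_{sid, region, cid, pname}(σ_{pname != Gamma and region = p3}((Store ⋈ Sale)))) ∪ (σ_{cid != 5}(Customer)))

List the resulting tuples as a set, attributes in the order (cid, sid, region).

{(3, 1, p3), (3, 6, p3), (3, 7, p3), (35, 34, fin), (39, 16, cs), (4, 1, p3), (4, 17, qa), (4, 6, p3), (4, 7, p3)}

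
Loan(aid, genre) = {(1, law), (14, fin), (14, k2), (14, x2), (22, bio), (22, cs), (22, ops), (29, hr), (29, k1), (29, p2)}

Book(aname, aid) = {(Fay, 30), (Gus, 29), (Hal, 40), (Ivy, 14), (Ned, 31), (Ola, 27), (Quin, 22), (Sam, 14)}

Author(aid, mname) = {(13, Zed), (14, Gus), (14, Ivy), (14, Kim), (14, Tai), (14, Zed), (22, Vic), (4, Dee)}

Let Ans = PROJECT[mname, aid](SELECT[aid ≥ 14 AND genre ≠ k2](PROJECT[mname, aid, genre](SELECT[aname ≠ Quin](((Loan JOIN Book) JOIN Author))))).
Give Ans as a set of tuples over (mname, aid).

{(Gus, 14), (Ivy, 14), (Kim, 14), (Tai, 14), (Zed, 14)}

Joining Loan and Book on aid yields {(14, fin, Ivy), (14, fin, Sam), (14, k2, Ivy), (14, k2, Sam), (14, x2, Ivy), (14, x2, Sam), (22, bio, Quin), (22, cs, Quin), (22, ops, Quin), (29, hr, Gus), (29, k1, Gus), (29, p2, Gus)}.
Joining (Loan JOIN Book) and Author on aid yields {(14, fin, Ivy, Gus), (14, fin, Ivy, Ivy), (14, fin, Ivy, Kim), (14, fin, Ivy, Tai), (14, fin, Ivy, Zed), (14, fin, Sam, Gus), (14, fin, Sam, Ivy), (14, fin, Sam, Kim), (14, fin, Sam, Tai), (14, fin, Sam, Zed), (14, k2, Ivy, Gus), (14, k2, Ivy, Ivy), (14, k2, Ivy, Kim), (14, k2, Ivy, Tai), (14, k2, Ivy, Zed), (14, k2, Sam, Gus), (14, k2, Sam, Ivy), (14, k2, Sam, Kim), (14, k2, Sam, Tai), (14, k2, Sam, Zed), (14, x2, Ivy, Gus), (14, x2, Ivy, Ivy), (14, x2, Ivy, Kim), (14, x2, Ivy, Tai), (14, x2, Ivy, Zed), (14, x2, Sam, Gus), (14, x2, Sam, Ivy), (14, x2, Sam, Kim), (14, x2, Sam, Tai), (14, x2, Sam, Zed), (22, bio, Quin, Vic), (22, cs, Quin, Vic), (22, ops, Quin, Vic)}.
Selection aname ≠ Quin: {(14, fin, Ivy, Gus), (14, fin, Ivy, Ivy), (14, fin, Ivy, Kim), (14, fin, Ivy, Tai), (14, fin, Ivy, Zed), (14, fin, Sam, Gus), (14, fin, Sam, Ivy), (14, fin, Sam, Kim), (14, fin, Sam, Tai), (14, fin, Sam, Zed), (14, k2, Ivy, Gus), (14, k2, Ivy, Ivy), (14, k2, Ivy, Kim), (14, k2, Ivy, Tai), (14, k2, Ivy, Zed), (14, k2, Sam, Gus), (14, k2, Sam, Ivy), (14, k2, Sam, Kim), (14, k2, Sam, Tai), (14, k2, Sam, Zed), (14, x2, Ivy, Gus), (14, x2, Ivy, Ivy), (14, x2, Ivy, Kim), (14, x2, Ivy, Tai), (14, x2, Ivy, Zed), (14, x2, Sam, Gus), (14, x2, Sam, Ivy), (14, x2, Sam, Kim), (14, x2, Sam, Tai), (14, x2, Sam, Zed)}
π[mname, aid, genre]: project onto (mname, aid, genre) (15 duplicate(s) eliminated) → {(Gus, 14, fin), (Gus, 14, k2), (Gus, 14, x2), (Ivy, 14, fin), (Ivy, 14, k2), (Ivy, 14, x2), (Kim, 14, fin), (Kim, 14, k2), (Kim, 14, x2), (Tai, 14, fin), (Tai, 14, k2), (Tai, 14, x2), (Zed, 14, fin), (Zed, 14, k2), (Zed, 14, x2)}
Selection aid ≥ 14 AND genre ≠ k2: {(Gus, 14, fin), (Gus, 14, x2), (Ivy, 14, fin), (Ivy, 14, x2), (Kim, 14, fin), (Kim, 14, x2), (Tai, 14, fin), (Tai, 14, x2), (Zed, 14, fin), (Zed, 14, x2)}
π[mname, aid]: project onto (mname, aid) (5 duplicate(s) eliminated) → {(Gus, 14), (Ivy, 14), (Kim, 14), (Tai, 14), (Zed, 14)}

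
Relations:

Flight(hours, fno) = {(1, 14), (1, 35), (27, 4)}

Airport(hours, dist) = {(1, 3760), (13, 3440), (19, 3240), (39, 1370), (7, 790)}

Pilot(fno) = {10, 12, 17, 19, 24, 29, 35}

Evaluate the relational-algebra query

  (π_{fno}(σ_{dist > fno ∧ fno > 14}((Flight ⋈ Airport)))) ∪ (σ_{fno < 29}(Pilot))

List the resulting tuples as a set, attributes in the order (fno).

{10, 12, 17, 19, 24, 35}

Natural join on hours: {(1, 14, 3760), (1, 35, 3760)}
Selection dist > fno ∧ fno > 14: {(1, 35, 3760)}
π[fno]: project onto (fno) → {35}
Selection fno < 29: {10, 12, 17, 19, 24}
Set union of the two operands is {10, 12, 17, 19, 24, 35}.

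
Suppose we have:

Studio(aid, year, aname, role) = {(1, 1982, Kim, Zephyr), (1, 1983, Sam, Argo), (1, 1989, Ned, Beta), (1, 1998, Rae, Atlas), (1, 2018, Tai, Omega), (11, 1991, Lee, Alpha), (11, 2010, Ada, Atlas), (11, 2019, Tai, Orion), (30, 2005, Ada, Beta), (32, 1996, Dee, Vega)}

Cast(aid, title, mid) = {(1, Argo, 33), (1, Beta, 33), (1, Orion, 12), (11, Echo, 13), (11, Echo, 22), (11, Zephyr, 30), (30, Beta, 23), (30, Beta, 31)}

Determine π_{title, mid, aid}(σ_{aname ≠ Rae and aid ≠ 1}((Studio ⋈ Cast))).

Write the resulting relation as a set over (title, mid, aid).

{(Beta, 23, 30), (Beta, 31, 30), (Echo, 13, 11), (Echo, 22, 11), (Zephyr, 30, 11)}

Joining Studio and Cast on aid yields {(1, 1982, Kim, Zephyr, Argo, 33), (1, 1982, Kim, Zephyr, Beta, 33), (1, 1982, Kim, Zephyr, Orion, 12), (1, 1983, Sam, Argo, Argo, 33), (1, 1983, Sam, Argo, Beta, 33), (1, 1983, Sam, Argo, Orion, 12), (1, 1989, Ned, Beta, Argo, 33), (1, 1989, Ned, Beta, Beta, 33), (1, 1989, Ned, Beta, Orion, 12), (1, 1998, Rae, Atlas, Argo, 33), (1, 1998, Rae, Atlas, Beta, 33), (1, 1998, Rae, Atlas, Orion, 12), (1, 2018, Tai, Omega, Argo, 33), (1, 2018, Tai, Omega, Beta, 33), (1, 2018, Tai, Omega, Orion, 12), (11, 1991, Lee, Alpha, Echo, 13), (11, 1991, Lee, Alpha, Echo, 22), (11, 1991, Lee, Alpha, Zephyr, 30), (11, 2010, Ada, Atlas, Echo, 13), (11, 2010, Ada, Atlas, Echo, 22), (11, 2010, Ada, Atlas, Zephyr, 30), (11, 2019, Tai, Orion, Echo, 13), (11, 2019, Tai, Orion, Echo, 22), (11, 2019, Tai, Orion, Zephyr, 30), (30, 2005, Ada, Beta, Beta, 23), (30, 2005, Ada, Beta, Beta, 31)}.
Apply σ_{aname ≠ Rae and aid ≠ 1}; surviving tuples: {(11, 1991, Lee, Alpha, Echo, 13), (11, 1991, Lee, Alpha, Echo, 22), (11, 1991, Lee, Alpha, Zephyr, 30), (11, 2010, Ada, Atlas, Echo, 13), (11, 2010, Ada, Atlas, Echo, 22), (11, 2010, Ada, Atlas, Zephyr, 30), (11, 2019, Tai, Orion, Echo, 13), (11, 2019, Tai, Orion, Echo, 22), (11, 2019, Tai, Orion, Zephyr, 30), (30, 2005, Ada, Beta, Beta, 23), (30, 2005, Ada, Beta, Beta, 31)}
Projecting to title, mid, aid (6 duplicate(s) eliminated): {(Beta, 23, 30), (Beta, 31, 30), (Echo, 13, 11), (Echo, 22, 11), (Zephyr, 30, 11)}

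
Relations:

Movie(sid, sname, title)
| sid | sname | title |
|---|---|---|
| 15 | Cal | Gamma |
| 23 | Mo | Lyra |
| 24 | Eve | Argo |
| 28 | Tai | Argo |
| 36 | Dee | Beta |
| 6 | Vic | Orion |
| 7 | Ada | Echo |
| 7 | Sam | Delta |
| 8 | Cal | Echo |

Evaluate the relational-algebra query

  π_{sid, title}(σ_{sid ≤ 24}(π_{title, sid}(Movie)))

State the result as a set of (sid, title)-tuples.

π_{title, sid} gives {(Argo, 24), (Argo, 28), (Beta, 36), (Delta, 7), (Echo, 7), (Echo, 8), (Gamma, 15), (Lyra, 23), (Orion, 6)}.
Filtering on sid ≤ 24 leaves {(Argo, 24), (Delta, 7), (Echo, 7), (Echo, 8), (Gamma, 15), (Lyra, 23), (Orion, 6)}.
π_{sid, title} gives {(15, Gamma), (23, Lyra), (24, Argo), (6, Orion), (7, Delta), (7, Echo), (8, Echo)}.

{(15, Gamma), (23, Lyra), (24, Argo), (6, Orion), (7, Delta), (7, Echo), (8, Echo)}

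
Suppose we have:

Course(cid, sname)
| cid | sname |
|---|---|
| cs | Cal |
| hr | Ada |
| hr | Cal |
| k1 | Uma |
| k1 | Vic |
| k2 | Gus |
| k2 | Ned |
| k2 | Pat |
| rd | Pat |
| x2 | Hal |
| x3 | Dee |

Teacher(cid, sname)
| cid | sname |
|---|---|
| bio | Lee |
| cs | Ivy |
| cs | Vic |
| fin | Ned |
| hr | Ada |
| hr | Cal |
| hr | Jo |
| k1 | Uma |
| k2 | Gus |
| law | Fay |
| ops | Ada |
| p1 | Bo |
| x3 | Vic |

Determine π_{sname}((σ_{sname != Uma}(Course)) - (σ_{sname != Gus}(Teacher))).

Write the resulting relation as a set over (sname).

Selection sname != Uma: {(cs, Cal), (hr, Ada), (hr, Cal), (k1, Vic), (k2, Gus), (k2, Ned), (k2, Pat), (rd, Pat), (x2, Hal), (x3, Dee)}
Selection sname != Gus: {(bio, Lee), (cs, Ivy), (cs, Vic), (fin, Ned), (hr, Ada), (hr, Cal), (hr, Jo), (k1, Uma), (law, Fay), (ops, Ada), (p1, Bo), (x3, Vic)}
Difference: {(cs, Cal), (hr, Ada), (hr, Cal), (k1, Vic), (k2, Gus), (k2, Ned), (k2, Pat), (rd, Pat), (x2, Hal), (x3, Dee)} with {(bio, Lee), (cs, Ivy), (cs, Vic), (fin, Ned), (hr, Ada), (hr, Cal), (hr, Jo), (k1, Uma), (law, Fay), (ops, Ada), (p1, Bo), (x3, Vic)} → {(cs, Cal), (k1, Vic), (k2, Gus), (k2, Ned), (k2, Pat), (rd, Pat), (x2, Hal), (x3, Dee)}
π[sname]: project onto (sname) (1 duplicate(s) eliminated) → {Cal, Dee, Gus, Hal, Ned, Pat, Vic}

{Cal, Dee, Gus, Hal, Ned, Pat, Vic}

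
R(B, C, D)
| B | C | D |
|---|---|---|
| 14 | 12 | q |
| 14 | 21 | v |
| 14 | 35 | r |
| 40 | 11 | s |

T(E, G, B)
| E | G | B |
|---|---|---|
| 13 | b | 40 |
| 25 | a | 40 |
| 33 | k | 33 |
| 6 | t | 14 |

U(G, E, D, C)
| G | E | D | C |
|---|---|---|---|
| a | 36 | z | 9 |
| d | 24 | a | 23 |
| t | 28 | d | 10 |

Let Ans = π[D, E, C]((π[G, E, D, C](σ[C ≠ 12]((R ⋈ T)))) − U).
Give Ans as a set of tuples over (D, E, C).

{(r, 6, 35), (s, 13, 11), (s, 25, 11), (v, 6, 21)}

Natural join on B: {(14, 12, q, 6, t), (14, 21, v, 6, t), (14, 35, r, 6, t), (40, 11, s, 13, b), (40, 11, s, 25, a)}
Filtering on C ≠ 12 leaves {(14, 21, v, 6, t), (14, 35, r, 6, t), (40, 11, s, 13, b), (40, 11, s, 25, a)}.
π[G, E, D, C]: project onto (G, E, D, C) → {(a, 25, s, 11), (b, 13, s, 11), (t, 6, r, 35), (t, 6, v, 21)}
Difference: {(a, 25, s, 11), (b, 13, s, 11), (t, 6, r, 35), (t, 6, v, 21)} with {(a, 36, z, 9), (d, 24, a, 23), (t, 28, d, 10)} → {(a, 25, s, 11), (b, 13, s, 11), (t, 6, r, 35), (t, 6, v, 21)}
π[D, E, C]: project onto (D, E, C) → {(r, 6, 35), (s, 13, 11), (s, 25, 11), (v, 6, 21)}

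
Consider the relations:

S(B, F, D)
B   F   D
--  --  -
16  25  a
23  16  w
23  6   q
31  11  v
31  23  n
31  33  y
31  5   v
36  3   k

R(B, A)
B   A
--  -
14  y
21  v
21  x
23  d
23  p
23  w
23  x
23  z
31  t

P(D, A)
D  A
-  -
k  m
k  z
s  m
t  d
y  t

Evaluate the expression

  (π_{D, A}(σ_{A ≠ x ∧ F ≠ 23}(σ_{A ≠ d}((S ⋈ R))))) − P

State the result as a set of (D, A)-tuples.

{(q, p), (q, w), (q, z), (v, t), (w, p), (w, w), (w, z)}

Natural join on B: {(23, 16, w, d), (23, 16, w, p), (23, 16, w, w), (23, 16, w, x), (23, 16, w, z), (23, 6, q, d), (23, 6, q, p), (23, 6, q, w), (23, 6, q, x), (23, 6, q, z), (31, 11, v, t), (31, 23, n, t), (31, 33, y, t), (31, 5, v, t)}
Apply σ_{A ≠ d}; surviving tuples: {(23, 16, w, p), (23, 16, w, w), (23, 16, w, x), (23, 16, w, z), (23, 6, q, p), (23, 6, q, w), (23, 6, q, x), (23, 6, q, z), (31, 11, v, t), (31, 23, n, t), (31, 33, y, t), (31, 5, v, t)}
Apply σ_{A ≠ x ∧ F ≠ 23}; surviving tuples: {(23, 16, w, p), (23, 16, w, w), (23, 16, w, z), (23, 6, q, p), (23, 6, q, w), (23, 6, q, z), (31, 11, v, t), (31, 33, y, t), (31, 5, v, t)}
π[D, A]: project onto (D, A) (1 duplicate(s) eliminated) → {(q, p), (q, w), (q, z), (v, t), (w, p), (w, w), (w, z), (y, t)}
Set difference of the two operands is {(q, p), (q, w), (q, z), (v, t), (w, p), (w, w), (w, z)}.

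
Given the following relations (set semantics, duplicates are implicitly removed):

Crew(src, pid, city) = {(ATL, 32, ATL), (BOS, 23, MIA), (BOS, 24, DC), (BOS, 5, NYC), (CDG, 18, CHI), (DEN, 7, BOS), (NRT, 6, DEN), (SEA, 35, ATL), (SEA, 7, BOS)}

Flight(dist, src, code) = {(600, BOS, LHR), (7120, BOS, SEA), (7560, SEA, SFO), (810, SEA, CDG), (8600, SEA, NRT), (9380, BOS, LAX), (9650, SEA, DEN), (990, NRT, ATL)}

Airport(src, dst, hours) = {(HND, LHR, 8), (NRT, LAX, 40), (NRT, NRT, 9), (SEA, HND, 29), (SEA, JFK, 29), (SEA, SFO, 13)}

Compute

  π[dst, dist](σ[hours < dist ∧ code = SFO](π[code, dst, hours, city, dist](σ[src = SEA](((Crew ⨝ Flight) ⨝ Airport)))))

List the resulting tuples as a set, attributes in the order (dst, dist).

Crew ⋈ Flight (natural join on src): {(BOS, 23, MIA, 600, LHR), (BOS, 23, MIA, 7120, SEA), (BOS, 23, MIA, 9380, LAX), (BOS, 24, DC, 600, LHR), (BOS, 24, DC, 7120, SEA), (BOS, 24, DC, 9380, LAX), (BOS, 5, NYC, 600, LHR), (BOS, 5, NYC, 7120, SEA), (BOS, 5, NYC, 9380, LAX), (NRT, 6, DEN, 990, ATL), (SEA, 35, ATL, 7560, SFO), (SEA, 35, ATL, 810, CDG), (SEA, 35, ATL, 8600, NRT), (SEA, 35, ATL, 9650, DEN), (SEA, 7, BOS, 7560, SFO), (SEA, 7, BOS, 810, CDG), (SEA, 7, BOS, 8600, NRT), (SEA, 7, BOS, 9650, DEN)}
(Crew ⨝ Flight) ⋈ Airport (natural join on src): {(NRT, 6, DEN, 990, ATL, LAX, 40), (NRT, 6, DEN, 990, ATL, NRT, 9), (SEA, 35, ATL, 7560, SFO, HND, 29), (SEA, 35, ATL, 7560, SFO, JFK, 29), (SEA, 35, ATL, 7560, SFO, SFO, 13), (SEA, 35, ATL, 810, CDG, HND, 29), (SEA, 35, ATL, 810, CDG, JFK, 29), (SEA, 35, ATL, 810, CDG, SFO, 13), (SEA, 35, ATL, 8600, NRT, HND, 29), (SEA, 35, ATL, 8600, NRT, JFK, 29), (SEA, 35, ATL, 8600, NRT, SFO, 13), (SEA, 35, ATL, 9650, DEN, HND, 29), (SEA, 35, ATL, 9650, DEN, JFK, 29), (SEA, 35, ATL, 9650, DEN, SFO, 13), (SEA, 7, BOS, 7560, SFO, HND, 29), (SEA, 7, BOS, 7560, SFO, JFK, 29), (SEA, 7, BOS, 7560, SFO, SFO, 13), (SEA, 7, BOS, 810, CDG, HND, 29), (SEA, 7, BOS, 810, CDG, JFK, 29), (SEA, 7, BOS, 810, CDG, SFO, 13), (SEA, 7, BOS, 8600, NRT, HND, 29), (SEA, 7, BOS, 8600, NRT, JFK, 29), (SEA, 7, BOS, 8600, NRT, SFO, 13), (SEA, 7, BOS, 9650, DEN, HND, 29), (SEA, 7, BOS, 9650, DEN, JFK, 29), (SEA, 7, BOS, 9650, DEN, SFO, 13)}
σ[src = SEA]: keep tuples satisfying src = SEA → {(SEA, 35, ATL, 7560, SFO, HND, 29), (SEA, 35, ATL, 7560, SFO, JFK, 29), (SEA, 35, ATL, 7560, SFO, SFO, 13), (SEA, 35, ATL, 810, CDG, HND, 29), (SEA, 35, ATL, 810, CDG, JFK, 29), (SEA, 35, ATL, 810, CDG, SFO, 13), (SEA, 35, ATL, 8600, NRT, HND, 29), (SEA, 35, ATL, 8600, NRT, JFK, 29), (SEA, 35, ATL, 8600, NRT, SFO, 13), (SEA, 35, ATL, 9650, DEN, HND, 29), (SEA, 35, ATL, 9650, DEN, JFK, 29), (SEA, 35, ATL, 9650, DEN, SFO, 13), (SEA, 7, BOS, 7560, SFO, HND, 29), (SEA, 7, BOS, 7560, SFO, JFK, 29), (SEA, 7, BOS, 7560, SFO, SFO, 13), (SEA, 7, BOS, 810, CDG, HND, 29), (SEA, 7, BOS, 810, CDG, JFK, 29), (SEA, 7, BOS, 810, CDG, SFO, 13), (SEA, 7, BOS, 8600, NRT, HND, 29), (SEA, 7, BOS, 8600, NRT, JFK, 29), (SEA, 7, BOS, 8600, NRT, SFO, 13), (SEA, 7, BOS, 9650, DEN, HND, 29), (SEA, 7, BOS, 9650, DEN, JFK, 29), (SEA, 7, BOS, 9650, DEN, SFO, 13)}
Keep only column(s) code, dst, hours, city, dist: {(CDG, HND, 29, ATL, 810), (CDG, HND, 29, BOS, 810), (CDG, JFK, 29, ATL, 810), (CDG, JFK, 29, BOS, 810), (CDG, SFO, 13, ATL, 810), (CDG, SFO, 13, BOS, 810), (DEN, HND, 29, ATL, 9650), (DEN, HND, 29, BOS, 9650), (DEN, JFK, 29, ATL, 9650), (DEN, JFK, 29, BOS, 9650), (DEN, SFO, 13, ATL, 9650), (DEN, SFO, 13, BOS, 9650), (NRT, HND, 29, ATL, 8600), (NRT, HND, 29, BOS, 8600), (NRT, JFK, 29, ATL, 8600), (NRT, JFK, 29, BOS, 8600), (NRT, SFO, 13, ATL, 8600), (NRT, SFO, 13, BOS, 8600), (SFO, HND, 29, ATL, 7560), (SFO, HND, 29, BOS, 7560), (SFO, JFK, 29, ATL, 7560), (SFO, JFK, 29, BOS, 7560), (SFO, SFO, 13, ATL, 7560), (SFO, SFO, 13, BOS, 7560)}
σ[hours < dist ∧ code = SFO]: keep tuples satisfying hours < dist ∧ code = SFO → {(SFO, HND, 29, ATL, 7560), (SFO, HND, 29, BOS, 7560), (SFO, JFK, 29, ATL, 7560), (SFO, JFK, 29, BOS, 7560), (SFO, SFO, 13, ATL, 7560), (SFO, SFO, 13, BOS, 7560)}
Keep only column(s) dst, dist (3 duplicate(s) eliminated): {(HND, 7560), (JFK, 7560), (SFO, 7560)}

{(HND, 7560), (JFK, 7560), (SFO, 7560)}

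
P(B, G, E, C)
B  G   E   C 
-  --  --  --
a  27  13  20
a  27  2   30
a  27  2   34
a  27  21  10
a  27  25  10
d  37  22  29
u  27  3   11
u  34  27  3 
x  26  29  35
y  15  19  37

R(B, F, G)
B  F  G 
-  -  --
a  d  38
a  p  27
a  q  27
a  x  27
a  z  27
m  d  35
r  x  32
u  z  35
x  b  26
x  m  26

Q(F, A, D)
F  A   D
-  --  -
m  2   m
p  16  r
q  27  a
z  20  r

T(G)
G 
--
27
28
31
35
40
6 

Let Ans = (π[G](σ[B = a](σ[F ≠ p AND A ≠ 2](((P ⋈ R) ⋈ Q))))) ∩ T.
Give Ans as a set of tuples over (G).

Natural join on B, G: {(a, 27, 13, 20, p), (a, 27, 13, 20, q), (a, 27, 13, 20, x), (a, 27, 13, 20, z), (a, 27, 2, 30, p), (a, 27, 2, 30, q), (a, 27, 2, 30, x), (a, 27, 2, 30, z), (a, 27, 2, 34, p), (a, 27, 2, 34, q), (a, 27, 2, 34, x), (a, 27, 2, 34, z), (a, 27, 21, 10, p), (a, 27, 21, 10, q), (a, 27, 21, 10, x), (a, 27, 21, 10, z), (a, 27, 25, 10, p), (a, 27, 25, 10, q), (a, 27, 25, 10, x), (a, 27, 25, 10, z), (x, 26, 29, 35, b), (x, 26, 29, 35, m)}
Natural join on F: {(a, 27, 13, 20, p, 16, r), (a, 27, 13, 20, q, 27, a), (a, 27, 13, 20, z, 20, r), (a, 27, 2, 30, p, 16, r), (a, 27, 2, 30, q, 27, a), (a, 27, 2, 30, z, 20, r), (a, 27, 2, 34, p, 16, r), (a, 27, 2, 34, q, 27, a), (a, 27, 2, 34, z, 20, r), (a, 27, 21, 10, p, 16, r), (a, 27, 21, 10, q, 27, a), (a, 27, 21, 10, z, 20, r), (a, 27, 25, 10, p, 16, r), (a, 27, 25, 10, q, 27, a), (a, 27, 25, 10, z, 20, r), (x, 26, 29, 35, m, 2, m)}
Apply σ_{F ≠ p AND A ≠ 2}; surviving tuples: {(a, 27, 13, 20, q, 27, a), (a, 27, 13, 20, z, 20, r), (a, 27, 2, 30, q, 27, a), (a, 27, 2, 30, z, 20, r), (a, 27, 2, 34, q, 27, a), (a, 27, 2, 34, z, 20, r), (a, 27, 21, 10, q, 27, a), (a, 27, 21, 10, z, 20, r), (a, 27, 25, 10, q, 27, a), (a, 27, 25, 10, z, 20, r)}
Apply σ_{B = a}; surviving tuples: {(a, 27, 13, 20, q, 27, a), (a, 27, 13, 20, z, 20, r), (a, 27, 2, 30, q, 27, a), (a, 27, 2, 30, z, 20, r), (a, 27, 2, 34, q, 27, a), (a, 27, 2, 34, z, 20, r), (a, 27, 21, 10, q, 27, a), (a, 27, 21, 10, z, 20, r), (a, 27, 25, 10, q, 27, a), (a, 27, 25, 10, z, 20, r)}
π_{G} gives {27} (9 duplicate(s) eliminated).
Intersection: {27} with {27, 28, 31, 35, 40, 6} → {27}

{27}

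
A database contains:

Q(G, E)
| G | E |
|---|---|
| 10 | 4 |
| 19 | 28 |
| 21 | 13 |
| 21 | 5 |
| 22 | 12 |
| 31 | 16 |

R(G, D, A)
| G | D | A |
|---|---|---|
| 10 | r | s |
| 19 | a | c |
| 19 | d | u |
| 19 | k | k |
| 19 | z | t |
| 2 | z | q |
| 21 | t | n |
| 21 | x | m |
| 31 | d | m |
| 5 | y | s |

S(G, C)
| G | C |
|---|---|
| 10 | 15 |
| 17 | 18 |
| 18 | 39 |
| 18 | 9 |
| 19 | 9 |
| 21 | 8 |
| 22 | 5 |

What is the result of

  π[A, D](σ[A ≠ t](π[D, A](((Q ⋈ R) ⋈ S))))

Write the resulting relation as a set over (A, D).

{(c, a), (k, k), (m, x), (n, t), (s, r), (u, d)}

Q ⋈ R (natural join on G): {(10, 4, r, s), (19, 28, a, c), (19, 28, d, u), (19, 28, k, k), (19, 28, z, t), (21, 13, t, n), (21, 13, x, m), (21, 5, t, n), (21, 5, x, m), (31, 16, d, m)}
(Q ⋈ R) ⋈ S (natural join on G): {(10, 4, r, s, 15), (19, 28, a, c, 9), (19, 28, d, u, 9), (19, 28, k, k, 9), (19, 28, z, t, 9), (21, 13, t, n, 8), (21, 13, x, m, 8), (21, 5, t, n, 8), (21, 5, x, m, 8)}
Projecting to D, A (2 duplicate(s) eliminated): {(a, c), (d, u), (k, k), (r, s), (t, n), (x, m), (z, t)}
Apply σ_{A ≠ t}; surviving tuples: {(a, c), (d, u), (k, k), (r, s), (t, n), (x, m)}
Projecting to A, D: {(c, a), (k, k), (m, x), (n, t), (s, r), (u, d)}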